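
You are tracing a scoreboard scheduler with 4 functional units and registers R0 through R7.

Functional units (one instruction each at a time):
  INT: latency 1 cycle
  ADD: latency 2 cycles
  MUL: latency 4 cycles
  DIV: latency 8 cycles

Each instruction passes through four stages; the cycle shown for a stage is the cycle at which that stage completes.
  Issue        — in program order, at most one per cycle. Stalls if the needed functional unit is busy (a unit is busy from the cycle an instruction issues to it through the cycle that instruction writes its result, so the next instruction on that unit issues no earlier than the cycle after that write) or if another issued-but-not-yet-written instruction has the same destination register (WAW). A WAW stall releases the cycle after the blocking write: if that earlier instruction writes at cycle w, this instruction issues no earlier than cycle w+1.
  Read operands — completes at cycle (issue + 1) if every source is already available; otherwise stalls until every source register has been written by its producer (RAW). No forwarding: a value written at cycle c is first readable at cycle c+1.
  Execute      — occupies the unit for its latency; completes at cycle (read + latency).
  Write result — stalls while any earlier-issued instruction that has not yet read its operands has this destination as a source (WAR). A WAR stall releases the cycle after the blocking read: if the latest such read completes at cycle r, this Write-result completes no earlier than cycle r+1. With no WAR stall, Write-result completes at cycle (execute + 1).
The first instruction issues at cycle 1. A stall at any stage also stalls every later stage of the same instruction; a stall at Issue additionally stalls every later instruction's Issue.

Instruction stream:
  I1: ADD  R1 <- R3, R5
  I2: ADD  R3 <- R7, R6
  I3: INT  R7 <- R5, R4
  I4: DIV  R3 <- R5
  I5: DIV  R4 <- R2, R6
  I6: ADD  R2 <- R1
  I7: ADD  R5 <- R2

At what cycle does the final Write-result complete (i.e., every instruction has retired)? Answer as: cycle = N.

cycle = 32

cycle 1: I1 dispatched to ADD
cycle 2: I1 operands ready
cycle 4: I1 complete
cycle 5: R1←I1
cycle 6: I2 dispatched to ADD
cycle 7: I2 operands ready; I3 dispatched to INT
cycle 8: I3 operands ready
cycle 9: I2 complete; I3 complete
cycle 10: R3←I2; R7←I3
cycle 11: I4 dispatched to DIV
cycle 12: I4 operands ready
cycle 20: I4 complete
cycle 21: R3←I4
cycle 22: I5 dispatched to DIV
cycle 23: I5 operands ready; I6 dispatched to ADD
cycle 24: I6 operands ready
cycle 26: I6 complete
cycle 27: R2←I6
cycle 28: I7 dispatched to ADD
cycle 29: I7 operands ready
cycle 31: I5 complete; I7 complete
cycle 32: R4←I5; R5←I7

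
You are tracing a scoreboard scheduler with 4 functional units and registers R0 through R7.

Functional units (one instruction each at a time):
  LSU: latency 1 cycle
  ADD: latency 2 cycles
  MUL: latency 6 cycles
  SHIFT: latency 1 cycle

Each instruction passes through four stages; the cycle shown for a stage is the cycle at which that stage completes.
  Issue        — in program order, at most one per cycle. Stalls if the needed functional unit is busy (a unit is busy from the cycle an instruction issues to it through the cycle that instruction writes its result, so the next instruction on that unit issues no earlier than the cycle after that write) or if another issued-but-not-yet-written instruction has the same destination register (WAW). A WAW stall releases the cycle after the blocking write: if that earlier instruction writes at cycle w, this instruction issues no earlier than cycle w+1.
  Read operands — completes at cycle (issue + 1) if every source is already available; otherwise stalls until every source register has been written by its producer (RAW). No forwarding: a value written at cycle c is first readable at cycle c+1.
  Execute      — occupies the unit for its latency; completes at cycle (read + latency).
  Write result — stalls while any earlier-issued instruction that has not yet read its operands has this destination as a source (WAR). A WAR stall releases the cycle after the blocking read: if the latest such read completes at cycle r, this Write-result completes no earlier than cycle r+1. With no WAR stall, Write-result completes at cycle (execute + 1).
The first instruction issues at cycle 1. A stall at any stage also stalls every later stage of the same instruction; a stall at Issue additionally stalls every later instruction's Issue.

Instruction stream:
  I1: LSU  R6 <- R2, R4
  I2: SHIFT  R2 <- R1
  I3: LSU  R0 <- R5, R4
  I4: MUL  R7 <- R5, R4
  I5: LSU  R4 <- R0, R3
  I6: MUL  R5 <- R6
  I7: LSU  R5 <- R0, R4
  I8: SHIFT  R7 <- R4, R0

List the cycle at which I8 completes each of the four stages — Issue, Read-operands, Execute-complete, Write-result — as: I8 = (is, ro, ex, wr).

I8 = (25, 26, 27, 28)

[1] I1→LSU
[2] I1 RO | I2→SHIFT
[3] I1 EX | I2 RO
[4] I1 WR R6 | I2 EX
[5] I2 WR R2 | I3→LSU
[6] I3 RO | I4→MUL
[7] I3 EX | I4 RO
[8] I3 WR R0
[9] I5→LSU
[10] I5 RO
[11] I5 EX
[12] I5 WR R4
[13] I4 EX
[14] I4 WR R7
[15] I6→MUL
[16] I6 RO
[22] I6 EX
[23] I6 WR R5
[24] I7→LSU
[25] I7 RO | I8→SHIFT
[26] I7 EX | I8 RO
[27] I7 WR R5 | I8 EX
[28] I8 WR R7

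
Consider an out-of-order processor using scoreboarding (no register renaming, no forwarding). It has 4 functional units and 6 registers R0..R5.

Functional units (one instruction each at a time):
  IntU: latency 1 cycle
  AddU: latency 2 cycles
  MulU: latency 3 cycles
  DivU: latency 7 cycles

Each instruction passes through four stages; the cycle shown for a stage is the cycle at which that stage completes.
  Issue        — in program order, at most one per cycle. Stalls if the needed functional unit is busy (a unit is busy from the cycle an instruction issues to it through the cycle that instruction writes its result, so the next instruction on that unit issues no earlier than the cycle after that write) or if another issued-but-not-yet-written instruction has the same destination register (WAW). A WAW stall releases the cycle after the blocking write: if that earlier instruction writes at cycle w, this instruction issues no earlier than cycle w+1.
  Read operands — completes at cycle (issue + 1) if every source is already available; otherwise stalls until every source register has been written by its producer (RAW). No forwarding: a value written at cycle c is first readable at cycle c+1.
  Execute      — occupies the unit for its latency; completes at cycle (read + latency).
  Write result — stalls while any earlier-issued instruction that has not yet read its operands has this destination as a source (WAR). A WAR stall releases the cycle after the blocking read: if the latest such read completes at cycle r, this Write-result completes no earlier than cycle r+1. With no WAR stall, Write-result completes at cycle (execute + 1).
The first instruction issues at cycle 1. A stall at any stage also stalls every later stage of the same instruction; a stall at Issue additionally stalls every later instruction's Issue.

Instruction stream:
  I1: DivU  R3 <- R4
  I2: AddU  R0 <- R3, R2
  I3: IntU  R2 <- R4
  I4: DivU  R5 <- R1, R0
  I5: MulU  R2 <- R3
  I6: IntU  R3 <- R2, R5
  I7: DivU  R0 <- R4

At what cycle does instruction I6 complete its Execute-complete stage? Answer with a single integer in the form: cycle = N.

c1: I1→DivU
c2: I1 RO · I2→AddU
c3: I3→IntU
c4: I3 RO
c5: I3 EX
c9: I1 EX
c10: I1 WR R3
c11: I2 RO · I4→DivU
c12: I3 WR R2
c13: I2 EX · I5→MulU
c14: I2 WR R0 · I5 RO · I6→IntU
c15: I4 RO
c17: I5 EX
c18: I5 WR R2
c22: I4 EX
c23: I4 WR R5
c24: I6 RO · I7→DivU
c25: I6 EX · I7 RO
c26: I6 WR R3
c32: I7 EX
c33: I7 WR R0

cycle = 25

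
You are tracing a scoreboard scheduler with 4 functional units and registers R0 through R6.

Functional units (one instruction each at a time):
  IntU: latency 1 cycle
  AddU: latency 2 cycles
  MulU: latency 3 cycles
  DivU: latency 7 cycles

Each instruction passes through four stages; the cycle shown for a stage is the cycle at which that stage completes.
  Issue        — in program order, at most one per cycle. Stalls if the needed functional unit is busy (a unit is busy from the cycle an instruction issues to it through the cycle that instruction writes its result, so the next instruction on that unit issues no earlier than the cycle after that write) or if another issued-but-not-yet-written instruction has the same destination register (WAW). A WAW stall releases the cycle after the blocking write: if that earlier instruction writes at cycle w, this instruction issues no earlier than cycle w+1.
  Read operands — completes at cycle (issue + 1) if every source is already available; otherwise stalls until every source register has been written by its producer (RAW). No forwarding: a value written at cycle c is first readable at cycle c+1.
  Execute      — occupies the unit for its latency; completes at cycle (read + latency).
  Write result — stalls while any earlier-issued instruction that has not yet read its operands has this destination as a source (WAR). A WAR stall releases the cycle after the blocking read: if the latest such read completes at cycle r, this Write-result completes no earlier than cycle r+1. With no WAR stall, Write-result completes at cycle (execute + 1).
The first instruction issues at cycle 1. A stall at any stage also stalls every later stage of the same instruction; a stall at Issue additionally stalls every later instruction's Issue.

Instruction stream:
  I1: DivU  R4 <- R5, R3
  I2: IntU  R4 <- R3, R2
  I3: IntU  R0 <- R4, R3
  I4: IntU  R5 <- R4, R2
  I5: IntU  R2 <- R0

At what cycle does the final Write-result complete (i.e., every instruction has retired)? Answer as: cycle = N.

c1: I1 dispatched to DivU
c2: I1 operands ready
c9: I1 complete
c10: R4←I1
c11: I2 dispatched to IntU
c12: I2 operands ready
c13: I2 complete
c14: R4←I2
c15: I3 dispatched to IntU
c16: I3 operands ready
c17: I3 complete
c18: R0←I3
c19: I4 dispatched to IntU
c20: I4 operands ready
c21: I4 complete
c22: R5←I4
c23: I5 dispatched to IntU
c24: I5 operands ready
c25: I5 complete
c26: R2←I5

cycle = 26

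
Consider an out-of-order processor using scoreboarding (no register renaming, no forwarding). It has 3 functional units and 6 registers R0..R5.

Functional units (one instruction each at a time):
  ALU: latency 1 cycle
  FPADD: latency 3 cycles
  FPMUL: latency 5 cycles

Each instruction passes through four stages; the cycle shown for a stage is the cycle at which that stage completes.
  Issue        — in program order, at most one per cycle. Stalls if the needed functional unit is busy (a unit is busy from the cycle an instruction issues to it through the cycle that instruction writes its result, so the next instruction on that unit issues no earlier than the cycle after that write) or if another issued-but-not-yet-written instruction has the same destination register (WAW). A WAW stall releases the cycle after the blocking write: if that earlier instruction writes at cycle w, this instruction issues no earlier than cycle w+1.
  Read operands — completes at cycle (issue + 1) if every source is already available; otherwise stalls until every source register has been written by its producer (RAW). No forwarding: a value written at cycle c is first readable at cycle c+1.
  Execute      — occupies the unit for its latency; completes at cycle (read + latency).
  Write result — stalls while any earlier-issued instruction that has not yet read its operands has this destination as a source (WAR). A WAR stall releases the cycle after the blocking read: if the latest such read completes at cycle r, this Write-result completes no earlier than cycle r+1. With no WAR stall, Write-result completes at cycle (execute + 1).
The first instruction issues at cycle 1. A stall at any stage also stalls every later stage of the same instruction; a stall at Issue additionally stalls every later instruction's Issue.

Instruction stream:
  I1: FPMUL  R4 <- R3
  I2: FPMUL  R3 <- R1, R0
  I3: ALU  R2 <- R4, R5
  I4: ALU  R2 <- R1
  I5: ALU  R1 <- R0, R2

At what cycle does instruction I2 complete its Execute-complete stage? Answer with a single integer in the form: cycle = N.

1) issue 1, read 2, done 7, write 8
2) issue 9, read 10, done 15, write 16  <struct: FPMUL busy until I1 writes@8>
3) issue 10, read 11, done 12, write 13
4) issue 14, read 15, done 16, write 17  <struct: ALU busy until I3 writes@13>
5) issue 18, read 19, done 20, write 21  <struct: ALU busy until I4 writes@17>

cycle = 15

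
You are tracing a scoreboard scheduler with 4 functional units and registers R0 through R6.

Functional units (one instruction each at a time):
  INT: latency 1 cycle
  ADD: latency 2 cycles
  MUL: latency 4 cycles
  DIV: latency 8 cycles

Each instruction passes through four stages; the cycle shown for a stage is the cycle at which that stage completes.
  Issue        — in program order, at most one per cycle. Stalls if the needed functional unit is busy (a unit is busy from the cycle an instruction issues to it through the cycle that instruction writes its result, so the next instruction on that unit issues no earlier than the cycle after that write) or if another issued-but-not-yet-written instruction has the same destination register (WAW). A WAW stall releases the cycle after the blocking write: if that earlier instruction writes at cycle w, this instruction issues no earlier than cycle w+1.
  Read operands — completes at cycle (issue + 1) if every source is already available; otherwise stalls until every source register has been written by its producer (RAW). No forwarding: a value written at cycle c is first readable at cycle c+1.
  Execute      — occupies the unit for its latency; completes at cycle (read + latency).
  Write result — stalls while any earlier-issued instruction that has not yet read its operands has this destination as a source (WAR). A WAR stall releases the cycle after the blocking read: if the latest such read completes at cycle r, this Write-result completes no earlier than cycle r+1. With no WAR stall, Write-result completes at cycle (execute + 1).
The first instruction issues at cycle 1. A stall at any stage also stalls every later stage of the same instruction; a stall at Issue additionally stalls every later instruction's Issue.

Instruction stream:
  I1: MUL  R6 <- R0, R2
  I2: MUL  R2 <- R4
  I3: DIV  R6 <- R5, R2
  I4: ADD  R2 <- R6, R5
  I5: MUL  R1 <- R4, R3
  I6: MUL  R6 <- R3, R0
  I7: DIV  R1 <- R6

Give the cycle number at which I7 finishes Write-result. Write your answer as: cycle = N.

cycle = 41

[1] I1 issues→MUL
[2] I1 reads
[6] I1 exec-done
[7] I1 writes R6
[8] I2 issues→MUL
[9] I2 reads; I3 issues→DIV
[13] I2 exec-done
[14] I2 writes R2
[15] I3 reads; I4 issues→ADD
[16] I5 issues→MUL
[17] I5 reads
[21] I5 exec-done
[22] I5 writes R1
[23] I3 exec-done
[24] I3 writes R6
[25] I4 reads; I6 issues→MUL
[26] I6 reads; I7 issues→DIV
[27] I4 exec-done
[28] I4 writes R2
[30] I6 exec-done
[31] I6 writes R6
[32] I7 reads
[40] I7 exec-done
[41] I7 writes R1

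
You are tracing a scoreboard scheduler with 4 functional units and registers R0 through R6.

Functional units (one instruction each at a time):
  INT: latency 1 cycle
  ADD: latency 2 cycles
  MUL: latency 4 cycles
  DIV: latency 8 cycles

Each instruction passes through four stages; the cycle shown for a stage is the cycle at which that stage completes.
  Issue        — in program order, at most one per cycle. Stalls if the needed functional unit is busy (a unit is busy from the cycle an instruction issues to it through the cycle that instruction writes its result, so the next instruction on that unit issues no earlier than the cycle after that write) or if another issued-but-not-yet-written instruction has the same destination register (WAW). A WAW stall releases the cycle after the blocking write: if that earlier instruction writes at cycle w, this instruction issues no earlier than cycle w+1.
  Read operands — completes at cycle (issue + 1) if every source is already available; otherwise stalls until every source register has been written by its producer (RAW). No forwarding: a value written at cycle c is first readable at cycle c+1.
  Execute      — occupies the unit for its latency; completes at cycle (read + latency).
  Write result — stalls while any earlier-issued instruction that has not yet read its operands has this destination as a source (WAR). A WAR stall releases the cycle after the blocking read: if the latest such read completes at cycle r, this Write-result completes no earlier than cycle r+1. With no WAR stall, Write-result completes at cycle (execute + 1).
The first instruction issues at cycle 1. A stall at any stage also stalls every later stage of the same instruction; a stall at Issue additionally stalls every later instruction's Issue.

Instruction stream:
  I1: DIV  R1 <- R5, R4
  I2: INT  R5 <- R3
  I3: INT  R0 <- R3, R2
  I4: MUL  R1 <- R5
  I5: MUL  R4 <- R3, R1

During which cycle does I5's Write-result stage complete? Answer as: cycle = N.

t=1  I1→DIV
t=2  I1 RO | I2→INT
t=3  I2 RO
t=4  I2 EX
t=5  I2 WR R5
t=6  I3→INT
t=7  I3 RO
t=8  I3 EX
t=9  I3 WR R0
t=10  I1 EX
t=11  I1 WR R1
t=12  I4→MUL
t=13  I4 RO
t=17  I4 EX
t=18  I4 WR R1
t=19  I5→MUL
t=20  I5 RO
t=24  I5 EX
t=25  I5 WR R4

cycle = 25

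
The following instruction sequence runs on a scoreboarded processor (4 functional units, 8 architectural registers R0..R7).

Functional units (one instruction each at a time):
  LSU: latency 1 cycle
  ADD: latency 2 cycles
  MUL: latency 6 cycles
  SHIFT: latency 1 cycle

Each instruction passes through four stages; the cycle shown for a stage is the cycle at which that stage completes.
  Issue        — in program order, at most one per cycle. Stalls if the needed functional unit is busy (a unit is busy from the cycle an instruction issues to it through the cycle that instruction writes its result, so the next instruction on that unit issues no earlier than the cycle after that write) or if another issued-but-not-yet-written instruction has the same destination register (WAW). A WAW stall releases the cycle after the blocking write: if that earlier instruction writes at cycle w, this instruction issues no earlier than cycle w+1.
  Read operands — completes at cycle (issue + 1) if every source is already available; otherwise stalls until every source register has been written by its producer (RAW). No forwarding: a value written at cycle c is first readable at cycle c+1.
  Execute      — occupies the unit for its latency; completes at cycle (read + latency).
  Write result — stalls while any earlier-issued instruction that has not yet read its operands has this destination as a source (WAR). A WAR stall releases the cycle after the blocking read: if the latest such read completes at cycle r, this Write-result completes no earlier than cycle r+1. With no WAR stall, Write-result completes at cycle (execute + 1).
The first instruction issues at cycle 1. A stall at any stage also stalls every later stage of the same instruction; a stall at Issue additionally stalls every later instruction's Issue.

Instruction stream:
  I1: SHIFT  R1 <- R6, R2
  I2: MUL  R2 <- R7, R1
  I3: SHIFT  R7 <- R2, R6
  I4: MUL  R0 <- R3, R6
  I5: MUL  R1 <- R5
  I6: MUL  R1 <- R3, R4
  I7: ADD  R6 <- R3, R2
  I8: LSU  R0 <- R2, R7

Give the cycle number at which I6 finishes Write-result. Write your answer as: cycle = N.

[I1] 1/2/3/4
[I2] 2/5/11/12  (RAW R1: wait I1 write@4)
[I3] 5/13/14/15  (struct: SHIFT busy until I1 writes@4; RAW R2: wait I2 write@12)
[I4] 13/14/20/21  (struct: MUL busy until I2 writes@12)
[I5] 22/23/29/30  (struct: MUL busy until I4 writes@21)
[I6] 31/32/38/39  (struct: MUL busy until I5 writes@30)
[I7] 32/33/35/36
[I8] 33/34/35/36

cycle = 39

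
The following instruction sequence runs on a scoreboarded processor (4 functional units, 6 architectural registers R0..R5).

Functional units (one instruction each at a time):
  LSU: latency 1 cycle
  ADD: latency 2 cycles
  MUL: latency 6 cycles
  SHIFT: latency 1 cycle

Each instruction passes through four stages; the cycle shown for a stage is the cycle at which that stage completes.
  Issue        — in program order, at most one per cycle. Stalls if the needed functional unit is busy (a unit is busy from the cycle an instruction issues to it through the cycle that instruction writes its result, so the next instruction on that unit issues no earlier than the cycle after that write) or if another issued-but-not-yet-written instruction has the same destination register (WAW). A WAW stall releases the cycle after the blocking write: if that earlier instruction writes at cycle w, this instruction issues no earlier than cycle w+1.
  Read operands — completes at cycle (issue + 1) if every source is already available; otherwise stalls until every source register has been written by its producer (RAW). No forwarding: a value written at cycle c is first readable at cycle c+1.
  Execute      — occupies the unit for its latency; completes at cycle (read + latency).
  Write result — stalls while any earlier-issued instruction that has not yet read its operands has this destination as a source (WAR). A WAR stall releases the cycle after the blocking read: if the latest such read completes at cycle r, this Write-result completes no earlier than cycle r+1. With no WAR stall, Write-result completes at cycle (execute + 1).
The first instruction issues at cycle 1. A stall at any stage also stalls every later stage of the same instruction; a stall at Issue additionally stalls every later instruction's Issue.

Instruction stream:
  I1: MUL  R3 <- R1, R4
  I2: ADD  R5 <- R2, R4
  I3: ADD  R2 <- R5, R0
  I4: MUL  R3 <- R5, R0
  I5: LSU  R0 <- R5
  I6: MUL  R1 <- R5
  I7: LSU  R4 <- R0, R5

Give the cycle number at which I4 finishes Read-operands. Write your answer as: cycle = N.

c1: issue I1 (MUL)
c2: I1 read-ops · issue I2 (ADD)
c3: I2 read-ops
c5: I2 finished on ADD
c6: I2→R5
c7: issue I3 (ADD)
c8: I1 finished on MUL · I3 read-ops
c9: I1→R3
c10: I3 finished on ADD · issue I4 (MUL)
c11: I3→R2 · I4 read-ops · issue I5 (LSU)
c12: I5 read-ops
c13: I5 finished on LSU
c14: I5→R0
c17: I4 finished on MUL
c18: I4→R3
c19: issue I6 (MUL)
c20: I6 read-ops · issue I7 (LSU)
c21: I7 read-ops
c22: I7 finished on LSU
c23: I7→R4
c26: I6 finished on MUL
c27: I6→R1

cycle = 11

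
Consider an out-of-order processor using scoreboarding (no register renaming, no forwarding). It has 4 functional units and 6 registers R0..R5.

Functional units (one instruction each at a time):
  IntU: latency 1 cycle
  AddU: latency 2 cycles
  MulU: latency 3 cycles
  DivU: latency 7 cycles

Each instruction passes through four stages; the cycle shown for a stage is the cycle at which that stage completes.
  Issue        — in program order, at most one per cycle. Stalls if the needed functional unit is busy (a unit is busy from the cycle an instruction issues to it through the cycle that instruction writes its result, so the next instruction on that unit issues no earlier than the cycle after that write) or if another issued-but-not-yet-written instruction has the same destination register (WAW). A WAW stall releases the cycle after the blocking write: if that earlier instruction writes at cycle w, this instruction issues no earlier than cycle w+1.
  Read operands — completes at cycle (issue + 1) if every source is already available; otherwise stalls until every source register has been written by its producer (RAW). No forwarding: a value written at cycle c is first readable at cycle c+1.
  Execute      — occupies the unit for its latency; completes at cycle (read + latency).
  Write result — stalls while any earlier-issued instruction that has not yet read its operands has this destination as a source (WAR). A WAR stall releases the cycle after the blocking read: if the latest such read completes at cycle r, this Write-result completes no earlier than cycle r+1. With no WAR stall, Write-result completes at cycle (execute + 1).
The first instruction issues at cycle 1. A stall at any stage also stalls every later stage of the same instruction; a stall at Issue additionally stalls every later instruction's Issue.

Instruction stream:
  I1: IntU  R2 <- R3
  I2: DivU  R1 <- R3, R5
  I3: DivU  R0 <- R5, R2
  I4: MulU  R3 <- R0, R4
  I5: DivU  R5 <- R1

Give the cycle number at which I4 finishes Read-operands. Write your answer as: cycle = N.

cycle = 22

cycle 1: I1→IntU
cycle 2: I1 RO; I2→DivU
cycle 3: I1 EX; I2 RO
cycle 4: I1 WR R2
cycle 10: I2 EX
cycle 11: I2 WR R1
cycle 12: I3→DivU
cycle 13: I3 RO; I4→MulU
cycle 20: I3 EX
cycle 21: I3 WR R0
cycle 22: I4 RO; I5→DivU
cycle 23: I5 RO
cycle 25: I4 EX
cycle 26: I4 WR R3
cycle 30: I5 EX
cycle 31: I5 WR R5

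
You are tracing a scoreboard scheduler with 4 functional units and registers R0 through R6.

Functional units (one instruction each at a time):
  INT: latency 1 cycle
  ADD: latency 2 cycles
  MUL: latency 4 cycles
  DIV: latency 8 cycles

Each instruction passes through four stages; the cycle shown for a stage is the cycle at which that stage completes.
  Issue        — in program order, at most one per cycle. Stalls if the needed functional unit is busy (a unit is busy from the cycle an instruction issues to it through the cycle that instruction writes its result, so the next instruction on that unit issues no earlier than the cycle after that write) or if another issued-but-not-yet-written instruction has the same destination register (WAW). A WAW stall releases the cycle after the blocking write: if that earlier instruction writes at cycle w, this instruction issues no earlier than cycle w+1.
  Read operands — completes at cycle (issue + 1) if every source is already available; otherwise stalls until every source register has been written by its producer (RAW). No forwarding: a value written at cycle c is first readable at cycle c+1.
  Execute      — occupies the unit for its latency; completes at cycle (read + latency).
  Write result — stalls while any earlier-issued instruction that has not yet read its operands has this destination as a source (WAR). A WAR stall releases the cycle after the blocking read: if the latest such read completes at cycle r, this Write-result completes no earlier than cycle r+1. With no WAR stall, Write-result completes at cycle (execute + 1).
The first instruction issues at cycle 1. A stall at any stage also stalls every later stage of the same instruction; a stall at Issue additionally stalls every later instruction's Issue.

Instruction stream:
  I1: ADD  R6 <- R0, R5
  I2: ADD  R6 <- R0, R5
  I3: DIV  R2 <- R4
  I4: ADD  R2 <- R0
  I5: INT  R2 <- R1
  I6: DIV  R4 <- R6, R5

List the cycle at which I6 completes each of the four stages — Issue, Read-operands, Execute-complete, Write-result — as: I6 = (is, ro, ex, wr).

I6 = (24, 25, 33, 34)

I1 -> (1, 2, 4, 5)
I2 -> (6, 7, 9, 10)  // struct: ADD busy until I1 writes@5
I3 -> (7, 8, 16, 17)
I4 -> (18, 19, 21, 22)  // WAW R2: wait I3 write@17
I5 -> (23, 24, 25, 26)  // WAW R2: wait I4 write@22
I6 -> (24, 25, 33, 34)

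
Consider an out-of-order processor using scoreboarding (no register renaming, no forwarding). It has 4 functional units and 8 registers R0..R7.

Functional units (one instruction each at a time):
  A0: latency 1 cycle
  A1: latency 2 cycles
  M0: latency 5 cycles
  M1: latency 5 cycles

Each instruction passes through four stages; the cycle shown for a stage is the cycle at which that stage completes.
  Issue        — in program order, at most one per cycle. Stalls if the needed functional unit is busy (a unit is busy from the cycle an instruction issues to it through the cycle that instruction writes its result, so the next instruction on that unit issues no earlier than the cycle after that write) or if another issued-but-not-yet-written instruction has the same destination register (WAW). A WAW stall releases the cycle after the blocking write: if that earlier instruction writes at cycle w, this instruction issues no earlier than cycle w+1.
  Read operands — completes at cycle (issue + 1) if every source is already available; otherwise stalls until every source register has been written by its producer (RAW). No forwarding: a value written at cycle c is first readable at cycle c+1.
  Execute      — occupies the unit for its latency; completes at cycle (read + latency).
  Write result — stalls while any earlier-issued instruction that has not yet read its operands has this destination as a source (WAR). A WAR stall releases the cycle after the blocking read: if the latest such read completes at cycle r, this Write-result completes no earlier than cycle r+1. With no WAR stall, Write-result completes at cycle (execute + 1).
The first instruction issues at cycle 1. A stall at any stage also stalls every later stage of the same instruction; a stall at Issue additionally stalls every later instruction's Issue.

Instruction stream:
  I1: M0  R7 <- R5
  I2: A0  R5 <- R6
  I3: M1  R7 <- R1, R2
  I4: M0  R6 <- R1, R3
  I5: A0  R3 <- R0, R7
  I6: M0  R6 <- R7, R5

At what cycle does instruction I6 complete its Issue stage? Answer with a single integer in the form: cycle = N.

cycle = 18

cycle 1: I1 issues→M0
cycle 2: I1 reads, I2 issues→A0
cycle 3: I2 reads
cycle 4: I2 exec-done
cycle 5: I2 writes R5
cycle 7: I1 exec-done
cycle 8: I1 writes R7
cycle 9: I3 issues→M1
cycle 10: I3 reads, I4 issues→M0
cycle 11: I4 reads, I5 issues→A0
cycle 15: I3 exec-done
cycle 16: I3 writes R7, I4 exec-done
cycle 17: I4 writes R6, I5 reads
cycle 18: I5 exec-done, I6 issues→M0
cycle 19: I5 writes R3, I6 reads
cycle 24: I6 exec-done
cycle 25: I6 writes R6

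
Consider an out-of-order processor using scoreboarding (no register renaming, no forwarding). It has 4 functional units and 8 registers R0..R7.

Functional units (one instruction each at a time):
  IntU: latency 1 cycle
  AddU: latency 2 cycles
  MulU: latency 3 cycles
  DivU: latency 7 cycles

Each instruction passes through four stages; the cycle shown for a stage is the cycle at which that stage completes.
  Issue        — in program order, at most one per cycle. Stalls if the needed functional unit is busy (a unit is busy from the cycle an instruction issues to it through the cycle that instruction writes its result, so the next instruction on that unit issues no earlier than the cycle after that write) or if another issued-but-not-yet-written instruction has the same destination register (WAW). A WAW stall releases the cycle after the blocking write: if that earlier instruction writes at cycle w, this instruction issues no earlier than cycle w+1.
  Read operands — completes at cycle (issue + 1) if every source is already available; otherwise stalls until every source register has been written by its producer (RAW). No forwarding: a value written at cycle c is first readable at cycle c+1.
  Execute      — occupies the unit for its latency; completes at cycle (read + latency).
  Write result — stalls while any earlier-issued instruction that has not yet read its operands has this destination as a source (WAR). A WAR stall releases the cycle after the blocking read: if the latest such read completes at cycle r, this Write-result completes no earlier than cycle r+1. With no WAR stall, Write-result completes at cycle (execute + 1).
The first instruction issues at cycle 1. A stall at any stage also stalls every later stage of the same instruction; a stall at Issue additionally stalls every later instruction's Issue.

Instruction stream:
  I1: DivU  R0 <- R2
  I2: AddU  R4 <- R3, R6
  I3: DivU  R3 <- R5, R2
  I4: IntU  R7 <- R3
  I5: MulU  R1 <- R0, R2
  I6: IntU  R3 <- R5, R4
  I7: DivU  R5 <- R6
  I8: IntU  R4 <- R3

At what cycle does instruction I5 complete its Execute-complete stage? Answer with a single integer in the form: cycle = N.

cycle = 17

I1: IS=1 RO=2 EX=9 WR=10
I2: IS=2 RO=3 EX=5 WR=6
I3: IS=11 RO=12 EX=19 WR=20  [struct: DivU busy until I1 writes@10]
I4: IS=12 RO=21 EX=22 WR=23  [RAW R3: wait I3 write@20]
I5: IS=13 RO=14 EX=17 WR=18
I6: IS=24 RO=25 EX=26 WR=27  [struct: IntU busy until I4 writes@23]
I7: IS=25 RO=26 EX=33 WR=34
I8: IS=28 RO=29 EX=30 WR=31  [struct: IntU busy until I6 writes@27]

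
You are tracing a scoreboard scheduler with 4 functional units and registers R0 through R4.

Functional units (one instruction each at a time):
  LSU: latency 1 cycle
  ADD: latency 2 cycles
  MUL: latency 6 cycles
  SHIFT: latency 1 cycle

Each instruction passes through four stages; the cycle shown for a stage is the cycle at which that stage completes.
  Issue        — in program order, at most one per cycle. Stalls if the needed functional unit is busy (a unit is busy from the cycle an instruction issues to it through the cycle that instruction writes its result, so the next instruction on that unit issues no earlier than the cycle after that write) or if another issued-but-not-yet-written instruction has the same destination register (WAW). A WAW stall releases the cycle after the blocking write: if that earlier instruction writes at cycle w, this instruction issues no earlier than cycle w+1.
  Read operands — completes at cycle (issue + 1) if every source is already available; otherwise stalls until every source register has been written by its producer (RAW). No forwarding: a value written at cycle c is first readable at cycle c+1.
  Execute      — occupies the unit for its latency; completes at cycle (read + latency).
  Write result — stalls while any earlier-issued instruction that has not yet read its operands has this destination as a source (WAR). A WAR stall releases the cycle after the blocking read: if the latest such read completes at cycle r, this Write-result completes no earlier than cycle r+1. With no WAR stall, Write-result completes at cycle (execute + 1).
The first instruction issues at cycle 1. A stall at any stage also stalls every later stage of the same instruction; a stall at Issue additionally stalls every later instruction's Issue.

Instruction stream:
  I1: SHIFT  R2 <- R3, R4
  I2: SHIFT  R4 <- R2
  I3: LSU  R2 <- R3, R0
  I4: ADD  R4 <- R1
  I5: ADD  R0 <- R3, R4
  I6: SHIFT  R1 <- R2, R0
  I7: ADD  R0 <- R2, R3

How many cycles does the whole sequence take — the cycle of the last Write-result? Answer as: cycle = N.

cycle = 23

[I1] 1/2/3/4
[I2] 5/6/7/8  (struct: SHIFT busy until I1 writes@4)
[I3] 6/7/8/9
[I4] 9/10/12/13  (WAW R4: wait I2 write@8)
[I5] 14/15/17/18  (struct: ADD busy until I4 writes@13)
[I6] 15/19/20/21  (RAW R0: wait I5 write@18)
[I7] 19/20/22/23  (struct: ADD busy until I5 writes@18)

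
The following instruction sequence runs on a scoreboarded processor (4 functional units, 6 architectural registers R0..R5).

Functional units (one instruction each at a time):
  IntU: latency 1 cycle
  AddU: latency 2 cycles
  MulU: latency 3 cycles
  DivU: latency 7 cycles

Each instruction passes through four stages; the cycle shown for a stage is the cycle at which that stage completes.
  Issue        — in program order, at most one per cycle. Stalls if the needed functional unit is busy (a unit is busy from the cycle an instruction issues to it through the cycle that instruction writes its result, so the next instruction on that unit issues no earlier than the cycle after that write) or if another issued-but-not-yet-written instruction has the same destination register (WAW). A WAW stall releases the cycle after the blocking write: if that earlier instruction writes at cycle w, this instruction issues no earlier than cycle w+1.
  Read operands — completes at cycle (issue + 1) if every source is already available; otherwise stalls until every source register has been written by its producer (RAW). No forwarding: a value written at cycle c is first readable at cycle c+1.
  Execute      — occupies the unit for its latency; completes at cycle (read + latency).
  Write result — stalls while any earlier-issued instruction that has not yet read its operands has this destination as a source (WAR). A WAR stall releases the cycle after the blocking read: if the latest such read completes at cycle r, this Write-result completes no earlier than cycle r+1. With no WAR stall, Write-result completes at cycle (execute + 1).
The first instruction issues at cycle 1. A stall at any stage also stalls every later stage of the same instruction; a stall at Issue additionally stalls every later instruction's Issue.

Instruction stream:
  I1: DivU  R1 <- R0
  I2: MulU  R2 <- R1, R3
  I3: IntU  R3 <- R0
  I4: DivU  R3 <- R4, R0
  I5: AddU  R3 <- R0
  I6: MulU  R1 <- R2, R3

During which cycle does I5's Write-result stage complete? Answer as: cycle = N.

cycle = 27

c1: issue I1 (DivU)
c2: I1 read-ops · issue I2 (MulU)
c3: issue I3 (IntU)
c4: I3 read-ops
c5: I3 finished on IntU
c9: I1 finished on DivU
c10: I1→R1
c11: I2 read-ops
c12: I3→R3
c13: issue I4 (DivU)
c14: I2 finished on MulU · I4 read-ops
c15: I2→R2
c21: I4 finished on DivU
c22: I4→R3
c23: issue I5 (AddU)
c24: I5 read-ops · issue I6 (MulU)
c26: I5 finished on AddU
c27: I5→R3
c28: I6 read-ops
c31: I6 finished on MulU
c32: I6→R1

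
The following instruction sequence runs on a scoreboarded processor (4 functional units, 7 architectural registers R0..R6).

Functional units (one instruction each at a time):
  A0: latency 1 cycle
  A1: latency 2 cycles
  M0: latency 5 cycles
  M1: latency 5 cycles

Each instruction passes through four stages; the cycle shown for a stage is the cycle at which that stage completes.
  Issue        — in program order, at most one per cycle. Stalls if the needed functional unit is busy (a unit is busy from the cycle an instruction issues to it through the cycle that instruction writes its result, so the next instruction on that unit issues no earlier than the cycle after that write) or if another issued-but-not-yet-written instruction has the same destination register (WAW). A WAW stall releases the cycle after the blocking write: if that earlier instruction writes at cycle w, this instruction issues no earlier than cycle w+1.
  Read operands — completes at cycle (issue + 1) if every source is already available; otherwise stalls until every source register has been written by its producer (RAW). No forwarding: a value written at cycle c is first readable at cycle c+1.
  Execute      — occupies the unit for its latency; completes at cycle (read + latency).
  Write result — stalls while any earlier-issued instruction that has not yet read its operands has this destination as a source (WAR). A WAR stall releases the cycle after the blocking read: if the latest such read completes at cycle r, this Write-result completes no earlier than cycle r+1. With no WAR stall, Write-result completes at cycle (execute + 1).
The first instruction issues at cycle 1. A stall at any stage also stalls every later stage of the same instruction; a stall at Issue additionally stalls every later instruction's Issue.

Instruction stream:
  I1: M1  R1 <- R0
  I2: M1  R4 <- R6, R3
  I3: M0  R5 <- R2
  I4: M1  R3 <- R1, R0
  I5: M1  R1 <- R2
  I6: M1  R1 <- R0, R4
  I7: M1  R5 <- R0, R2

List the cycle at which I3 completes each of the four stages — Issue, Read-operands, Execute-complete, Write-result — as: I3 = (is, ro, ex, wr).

I3 = (10, 11, 16, 17)

c1: I1 issues→M1
c2: I1 reads
c7: I1 exec-done
c8: I1 writes R1
c9: I2 issues→M1
c10: I2 reads; I3 issues→M0
c11: I3 reads
c15: I2 exec-done
c16: I2 writes R4; I3 exec-done
c17: I3 writes R5; I4 issues→M1
c18: I4 reads
c23: I4 exec-done
c24: I4 writes R3
c25: I5 issues→M1
c26: I5 reads
c31: I5 exec-done
c32: I5 writes R1
c33: I6 issues→M1
c34: I6 reads
c39: I6 exec-done
c40: I6 writes R1
c41: I7 issues→M1
c42: I7 reads
c47: I7 exec-done
c48: I7 writes R5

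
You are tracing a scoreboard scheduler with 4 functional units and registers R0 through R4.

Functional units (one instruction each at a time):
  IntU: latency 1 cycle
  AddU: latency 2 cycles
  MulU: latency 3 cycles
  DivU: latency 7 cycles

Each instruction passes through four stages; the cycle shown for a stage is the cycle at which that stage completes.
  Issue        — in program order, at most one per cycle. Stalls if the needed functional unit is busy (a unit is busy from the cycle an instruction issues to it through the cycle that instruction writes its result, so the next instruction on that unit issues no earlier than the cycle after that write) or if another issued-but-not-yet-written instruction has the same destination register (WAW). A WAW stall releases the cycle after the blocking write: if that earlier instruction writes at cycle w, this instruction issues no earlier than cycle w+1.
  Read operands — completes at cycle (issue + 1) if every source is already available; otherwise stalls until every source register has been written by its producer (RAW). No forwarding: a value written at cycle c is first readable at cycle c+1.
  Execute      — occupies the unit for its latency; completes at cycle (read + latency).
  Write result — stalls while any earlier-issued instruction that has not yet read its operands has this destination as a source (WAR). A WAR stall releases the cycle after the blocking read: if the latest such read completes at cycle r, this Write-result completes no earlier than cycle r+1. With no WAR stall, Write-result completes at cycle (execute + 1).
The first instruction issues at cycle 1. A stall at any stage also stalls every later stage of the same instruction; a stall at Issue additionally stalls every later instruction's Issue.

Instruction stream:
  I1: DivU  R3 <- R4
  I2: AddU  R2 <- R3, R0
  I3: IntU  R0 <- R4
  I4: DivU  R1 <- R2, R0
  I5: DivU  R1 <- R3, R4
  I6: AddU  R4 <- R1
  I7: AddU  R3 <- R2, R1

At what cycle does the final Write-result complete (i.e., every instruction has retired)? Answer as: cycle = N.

c1: I1→DivU
c2: I1 RO, I2→AddU
c3: I3→IntU
c4: I3 RO
c5: I3 EX
c9: I1 EX
c10: I1 WR R3
c11: I2 RO, I4→DivU
c12: I3 WR R0
c13: I2 EX
c14: I2 WR R2
c15: I4 RO
c22: I4 EX
c23: I4 WR R1
c24: I5→DivU
c25: I5 RO, I6→AddU
c32: I5 EX
c33: I5 WR R1
c34: I6 RO
c36: I6 EX
c37: I6 WR R4
c38: I7→AddU
c39: I7 RO
c41: I7 EX
c42: I7 WR R3

cycle = 42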